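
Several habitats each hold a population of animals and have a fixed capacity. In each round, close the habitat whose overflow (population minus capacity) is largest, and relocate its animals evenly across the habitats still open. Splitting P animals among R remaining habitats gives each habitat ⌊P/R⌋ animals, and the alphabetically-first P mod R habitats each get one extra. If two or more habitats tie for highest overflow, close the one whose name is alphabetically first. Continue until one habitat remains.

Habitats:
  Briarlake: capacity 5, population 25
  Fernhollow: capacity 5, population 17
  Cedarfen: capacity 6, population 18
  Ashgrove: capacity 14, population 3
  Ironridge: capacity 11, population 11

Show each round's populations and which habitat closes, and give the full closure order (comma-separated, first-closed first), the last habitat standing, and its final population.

Closure order: Briarlake, Cedarfen, Fernhollow, Ironridge
Last habitat: Ashgrove with 74 animals

Round 1: Ashgrove=3 Briarlake=25 Cedarfen=18 Fernhollow=17 Ironridge=11 → close Briarlake (overflow 20)
  25÷4 = 6 each, +1 to first 1
Round 2: Ashgrove=10 Cedarfen=24 Fernhollow=23 Ironridge=17 → close Cedarfen (overflow 18)
  24÷3 = 8 each, +1 to first 0
Round 3: Ashgrove=18 Fernhollow=31 Ironridge=25 → close Fernhollow (overflow 26)
  31÷2 = 15 each, +1 to first 1
Round 4: Ashgrove=34 Ironridge=40 → close Ironridge (overflow 29)
  40÷1 = 40 each, +1 to first 0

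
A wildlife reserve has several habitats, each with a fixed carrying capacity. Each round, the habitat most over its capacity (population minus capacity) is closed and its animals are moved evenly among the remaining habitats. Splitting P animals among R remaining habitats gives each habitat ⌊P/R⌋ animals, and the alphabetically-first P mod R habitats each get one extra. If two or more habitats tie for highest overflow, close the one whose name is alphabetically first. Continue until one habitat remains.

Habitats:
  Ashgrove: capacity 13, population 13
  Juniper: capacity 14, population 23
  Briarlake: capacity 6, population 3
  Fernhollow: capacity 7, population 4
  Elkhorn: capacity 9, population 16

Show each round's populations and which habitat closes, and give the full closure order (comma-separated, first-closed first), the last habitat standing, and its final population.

Closure order: Juniper, Elkhorn, Ashgrove, Briarlake
Last habitat: Fernhollow with 59 animals

Round 1: Ashgrove=13 Briarlake=3 Elkhorn=16 Fernhollow=4 Juniper=23 → close Juniper (overflow 9)
  23÷4 = 5 each, +1 to first 3
Round 2: Ashgrove=19 Briarlake=9 Elkhorn=22 Fernhollow=9 → close Elkhorn (overflow 13)
  22÷3 = 7 each, +1 to first 1
Round 3: Ashgrove=27 Briarlake=16 Fernhollow=16 → close Ashgrove (overflow 14)
  27÷2 = 13 each, +1 to first 1
Round 4: Briarlake=30 Fernhollow=29 → close Briarlake (overflow 24)
  30÷1 = 30 each, +1 to first 0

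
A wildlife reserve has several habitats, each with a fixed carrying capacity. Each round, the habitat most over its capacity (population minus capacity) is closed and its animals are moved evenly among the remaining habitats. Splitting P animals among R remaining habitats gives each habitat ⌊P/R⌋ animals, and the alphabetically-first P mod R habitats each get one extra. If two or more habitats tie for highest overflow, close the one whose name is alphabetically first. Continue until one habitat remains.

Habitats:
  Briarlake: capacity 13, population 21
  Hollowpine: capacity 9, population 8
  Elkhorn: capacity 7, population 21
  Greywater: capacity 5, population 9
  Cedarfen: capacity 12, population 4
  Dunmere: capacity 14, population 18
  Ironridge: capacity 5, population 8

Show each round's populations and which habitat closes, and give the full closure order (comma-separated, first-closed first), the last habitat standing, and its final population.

Round 1: Briarlake=21 Cedarfen=4 Dunmere=18 Elkhorn=21 Greywater=9 Hollowpine=8 Ironridge=8 → close Elkhorn (overflow 14)
  21÷6 = 3 each, +1 to first 3
Round 2: Briarlake=25 Cedarfen=8 Dunmere=22 Greywater=12 Hollowpine=11 Ironridge=11 → close Briarlake (overflow 12)
  25÷5 = 5 each, +1 to first 0
Round 3: Cedarfen=13 Dunmere=27 Greywater=17 Hollowpine=16 Ironridge=16 → close Dunmere (overflow 13)
  27÷4 = 6 each, +1 to first 3
Round 4: Cedarfen=20 Greywater=24 Hollowpine=23 Ironridge=22 → close Greywater (overflow 19)
  24÷3 = 8 each, +1 to first 0
Round 5: Cedarfen=28 Hollowpine=31 Ironridge=30 → close Ironridge (overflow 25)
  30÷2 = 15 each, +1 to first 0
Round 6: Cedarfen=43 Hollowpine=46 → close Hollowpine (overflow 37)
  46÷1 = 46 each, +1 to first 0

Closure order: Elkhorn, Briarlake, Dunmere, Greywater, Ironridge, Hollowpine
Last habitat: Cedarfen with 89 animals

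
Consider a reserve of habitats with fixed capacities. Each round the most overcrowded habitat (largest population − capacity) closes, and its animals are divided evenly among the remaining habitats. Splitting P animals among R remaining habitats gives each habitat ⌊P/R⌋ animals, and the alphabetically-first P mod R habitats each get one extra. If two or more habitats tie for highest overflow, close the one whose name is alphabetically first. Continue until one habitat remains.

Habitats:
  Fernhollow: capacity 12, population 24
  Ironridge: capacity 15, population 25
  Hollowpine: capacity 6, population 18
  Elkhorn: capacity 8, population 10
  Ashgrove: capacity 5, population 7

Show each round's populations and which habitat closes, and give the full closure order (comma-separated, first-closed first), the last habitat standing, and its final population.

Closure order: Fernhollow, Hollowpine, Ironridge, Ashgrove
Last habitat: Elkhorn with 84 animals

Round 1: Ashgrove=7 Elkhorn=10 Fernhollow=24 Hollowpine=18 Ironridge=25 → close Fernhollow (overflow 12)
  24÷4 = 6 each, +1 to first 0
Round 2: Ashgrove=13 Elkhorn=16 Hollowpine=24 Ironridge=31 → close Hollowpine (overflow 18)
  24÷3 = 8 each, +1 to first 0
Round 3: Ashgrove=21 Elkhorn=24 Ironridge=39 → close Ironridge (overflow 24)
  39÷2 = 19 each, +1 to first 1
Round 4: Ashgrove=41 Elkhorn=43 → close Ashgrove (overflow 36)
  41÷1 = 41 each, +1 to first 0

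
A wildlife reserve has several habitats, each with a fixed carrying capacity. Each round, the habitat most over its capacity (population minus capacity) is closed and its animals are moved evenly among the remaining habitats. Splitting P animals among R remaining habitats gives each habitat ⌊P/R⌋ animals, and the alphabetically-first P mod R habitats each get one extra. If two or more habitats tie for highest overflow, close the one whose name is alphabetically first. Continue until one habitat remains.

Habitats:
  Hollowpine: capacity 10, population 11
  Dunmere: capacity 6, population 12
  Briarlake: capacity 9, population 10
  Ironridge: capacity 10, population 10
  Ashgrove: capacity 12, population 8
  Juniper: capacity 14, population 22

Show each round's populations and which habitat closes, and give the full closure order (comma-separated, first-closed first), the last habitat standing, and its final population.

Round 1: Ashgrove=8 Briarlake=10 Dunmere=12 Hollowpine=11 Ironridge=10 Juniper=22 → close Juniper (overflow 8)
  22÷5 = 4 each, +1 to first 2
Round 2: Ashgrove=13 Briarlake=15 Dunmere=16 Hollowpine=15 Ironridge=14 → close Dunmere (overflow 10)
  16÷4 = 4 each, +1 to first 0
Round 3: Ashgrove=17 Briarlake=19 Hollowpine=19 Ironridge=18 → close Briarlake (overflow 10)
  19÷3 = 6 each, +1 to first 1
Round 4: Ashgrove=24 Hollowpine=25 Ironridge=24 → close Hollowpine (overflow 15)
  25÷2 = 12 each, +1 to first 1
Round 5: Ashgrove=37 Ironridge=36 → close Ironridge (overflow 26)
  36÷1 = 36 each, +1 to first 0

Closure order: Juniper, Dunmere, Briarlake, Hollowpine, Ironridge
Last habitat: Ashgrove with 73 animals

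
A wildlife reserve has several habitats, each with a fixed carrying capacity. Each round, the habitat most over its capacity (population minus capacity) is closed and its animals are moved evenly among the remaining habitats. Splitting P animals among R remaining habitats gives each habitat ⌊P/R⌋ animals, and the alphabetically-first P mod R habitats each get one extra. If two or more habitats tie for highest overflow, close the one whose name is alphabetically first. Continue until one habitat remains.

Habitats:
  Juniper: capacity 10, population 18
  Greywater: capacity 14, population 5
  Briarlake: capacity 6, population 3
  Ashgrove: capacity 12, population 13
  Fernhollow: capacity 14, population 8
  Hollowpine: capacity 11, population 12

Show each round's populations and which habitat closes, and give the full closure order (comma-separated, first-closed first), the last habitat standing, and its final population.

Closure order: Juniper, Ashgrove, Hollowpine, Briarlake, Fernhollow
Last habitat: Greywater with 59 animals

Round 1: Ashgrove=13 Briarlake=3 Fernhollow=8 Greywater=5 Hollowpine=12 Juniper=18 → close Juniper (overflow 8)
  18÷5 = 3 each, +1 to first 3
Round 2: Ashgrove=17 Briarlake=7 Fernhollow=12 Greywater=8 Hollowpine=15 → close Ashgrove (overflow 5)
  17÷4 = 4 each, +1 to first 1
Round 3: Briarlake=12 Fernhollow=16 Greywater=12 Hollowpine=19 → close Hollowpine (overflow 8)
  19÷3 = 6 each, +1 to first 1
Round 4: Briarlake=19 Fernhollow=22 Greywater=18 → close Briarlake (overflow 13)
  19÷2 = 9 each, +1 to first 1
Round 5: Fernhollow=32 Greywater=27 → close Fernhollow (overflow 18)
  32÷1 = 32 each, +1 to first 0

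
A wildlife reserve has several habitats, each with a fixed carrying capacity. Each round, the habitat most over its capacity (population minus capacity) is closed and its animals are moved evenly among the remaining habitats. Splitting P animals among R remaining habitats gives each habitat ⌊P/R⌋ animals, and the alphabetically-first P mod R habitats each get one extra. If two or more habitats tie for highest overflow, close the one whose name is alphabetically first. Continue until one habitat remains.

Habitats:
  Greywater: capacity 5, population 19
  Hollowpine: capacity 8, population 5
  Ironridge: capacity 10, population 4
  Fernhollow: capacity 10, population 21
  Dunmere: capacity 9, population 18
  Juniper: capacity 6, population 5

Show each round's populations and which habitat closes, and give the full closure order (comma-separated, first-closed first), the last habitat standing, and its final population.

Round 1: Dunmere=18 Fernhollow=21 Greywater=19 Hollowpine=5 Ironridge=4 Juniper=5 → close Greywater (overflow 14)
  19÷5 = 3 each, +1 to first 4
Round 2: Dunmere=22 Fernhollow=25 Hollowpine=9 Ironridge=8 Juniper=8 → close Fernhollow (overflow 15)
  25÷4 = 6 each, +1 to first 1
Round 3: Dunmere=29 Hollowpine=15 Ironridge=14 Juniper=14 → close Dunmere (overflow 20)
  29÷3 = 9 each, +1 to first 2
Round 4: Hollowpine=25 Ironridge=24 Juniper=23 → close Hollowpine (overflow 17)
  25÷2 = 12 each, +1 to first 1
Round 5: Ironridge=37 Juniper=35 → close Juniper (overflow 29)
  35÷1 = 35 each, +1 to first 0

Closure order: Greywater, Fernhollow, Dunmere, Hollowpine, Juniper
Last habitat: Ironridge with 72 animals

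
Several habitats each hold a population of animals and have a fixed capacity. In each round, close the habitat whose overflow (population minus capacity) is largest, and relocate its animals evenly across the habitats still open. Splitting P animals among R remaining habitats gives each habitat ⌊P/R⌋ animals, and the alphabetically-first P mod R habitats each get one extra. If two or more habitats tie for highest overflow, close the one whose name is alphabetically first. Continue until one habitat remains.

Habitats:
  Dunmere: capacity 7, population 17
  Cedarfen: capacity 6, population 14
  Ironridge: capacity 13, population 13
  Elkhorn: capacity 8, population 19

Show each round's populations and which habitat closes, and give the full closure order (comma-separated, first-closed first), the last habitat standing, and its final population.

Round 1: Cedarfen=14 Dunmere=17 Elkhorn=19 Ironridge=13 → close Elkhorn (overflow 11)
  19÷3 = 6 each, +1 to first 1
Round 2: Cedarfen=21 Dunmere=23 Ironridge=19 → close Dunmere (overflow 16)
  23÷2 = 11 each, +1 to first 1
Round 3: Cedarfen=33 Ironridge=30 → close Cedarfen (overflow 27)
  33÷1 = 33 each, +1 to first 0

Closure order: Elkhorn, Dunmere, Cedarfen
Last habitat: Ironridge with 63 animals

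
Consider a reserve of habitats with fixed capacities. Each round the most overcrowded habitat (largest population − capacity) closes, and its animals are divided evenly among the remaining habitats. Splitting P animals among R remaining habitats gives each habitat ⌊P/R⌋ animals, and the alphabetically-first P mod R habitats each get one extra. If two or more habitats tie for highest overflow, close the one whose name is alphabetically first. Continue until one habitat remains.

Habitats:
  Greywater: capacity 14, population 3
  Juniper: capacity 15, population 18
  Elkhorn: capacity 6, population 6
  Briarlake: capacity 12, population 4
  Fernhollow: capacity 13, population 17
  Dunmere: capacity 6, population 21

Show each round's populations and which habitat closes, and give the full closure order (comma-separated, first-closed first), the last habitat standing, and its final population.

Round 1: Briarlake=4 Dunmere=21 Elkhorn=6 Fernhollow=17 Greywater=3 Juniper=18 → close Dunmere (overflow 15)
  21÷5 = 4 each, +1 to first 1
Round 2: Briarlake=9 Elkhorn=10 Fernhollow=21 Greywater=7 Juniper=22 → close Fernhollow (overflow 8)
  21÷4 = 5 each, +1 to first 1
Round 3: Briarlake=15 Elkhorn=15 Greywater=12 Juniper=27 → close Juniper (overflow 12)
  27÷3 = 9 each, +1 to first 0
Round 4: Briarlake=24 Elkhorn=24 Greywater=21 → close Elkhorn (overflow 18)
  24÷2 = 12 each, +1 to first 0
Round 5: Briarlake=36 Greywater=33 → close Briarlake (overflow 24)
  36÷1 = 36 each, +1 to first 0

Closure order: Dunmere, Fernhollow, Juniper, Elkhorn, Briarlake
Last habitat: Greywater with 69 animals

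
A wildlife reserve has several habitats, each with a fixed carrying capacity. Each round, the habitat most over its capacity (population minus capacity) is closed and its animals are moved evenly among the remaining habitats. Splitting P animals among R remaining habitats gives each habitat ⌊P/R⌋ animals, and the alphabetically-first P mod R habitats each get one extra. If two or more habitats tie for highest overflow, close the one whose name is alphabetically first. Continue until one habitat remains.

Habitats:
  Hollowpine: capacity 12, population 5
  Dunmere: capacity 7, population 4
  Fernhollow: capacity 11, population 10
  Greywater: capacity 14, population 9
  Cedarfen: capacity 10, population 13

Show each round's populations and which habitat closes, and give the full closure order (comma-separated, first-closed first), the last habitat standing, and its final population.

Round 1: Cedarfen=13 Dunmere=4 Fernhollow=10 Greywater=9 Hollowpine=5 → close Cedarfen (overflow 3)
  13÷4 = 3 each, +1 to first 1
Round 2: Dunmere=8 Fernhollow=13 Greywater=12 Hollowpine=8 → close Fernhollow (overflow 2)
  13÷3 = 4 each, +1 to first 1
Round 3: Dunmere=13 Greywater=16 Hollowpine=12 → close Dunmere (overflow 6)
  13÷2 = 6 each, +1 to first 1
Round 4: Greywater=23 Hollowpine=18 → close Greywater (overflow 9)
  23÷1 = 23 each, +1 to first 0

Closure order: Cedarfen, Fernhollow, Dunmere, Greywater
Last habitat: Hollowpine with 41 animals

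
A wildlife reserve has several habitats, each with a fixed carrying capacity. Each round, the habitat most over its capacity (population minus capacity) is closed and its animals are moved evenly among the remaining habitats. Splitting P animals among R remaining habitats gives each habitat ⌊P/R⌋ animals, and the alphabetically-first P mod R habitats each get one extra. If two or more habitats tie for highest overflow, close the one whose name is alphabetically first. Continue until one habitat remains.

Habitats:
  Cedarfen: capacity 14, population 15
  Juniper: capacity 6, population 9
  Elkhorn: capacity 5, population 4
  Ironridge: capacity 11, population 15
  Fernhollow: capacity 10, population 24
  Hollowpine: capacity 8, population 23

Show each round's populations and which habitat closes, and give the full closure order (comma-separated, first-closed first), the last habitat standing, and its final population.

Round 1: Cedarfen=15 Elkhorn=4 Fernhollow=24 Hollowpine=23 Ironridge=15 Juniper=9 → close Hollowpine (overflow 15)
  23÷5 = 4 each, +1 to first 3
Round 2: Cedarfen=20 Elkhorn=9 Fernhollow=29 Ironridge=19 Juniper=13 → close Fernhollow (overflow 19)
  29÷4 = 7 each, +1 to first 1
Round 3: Cedarfen=28 Elkhorn=16 Ironridge=26 Juniper=20 → close Ironridge (overflow 15)
  26÷3 = 8 each, +1 to first 2
Round 4: Cedarfen=37 Elkhorn=25 Juniper=28 → close Cedarfen (overflow 23)
  37÷2 = 18 each, +1 to first 1
Round 5: Elkhorn=44 Juniper=46 → close Juniper (overflow 40)
  46÷1 = 46 each, +1 to first 0

Closure order: Hollowpine, Fernhollow, Ironridge, Cedarfen, Juniper
Last habitat: Elkhorn with 90 animals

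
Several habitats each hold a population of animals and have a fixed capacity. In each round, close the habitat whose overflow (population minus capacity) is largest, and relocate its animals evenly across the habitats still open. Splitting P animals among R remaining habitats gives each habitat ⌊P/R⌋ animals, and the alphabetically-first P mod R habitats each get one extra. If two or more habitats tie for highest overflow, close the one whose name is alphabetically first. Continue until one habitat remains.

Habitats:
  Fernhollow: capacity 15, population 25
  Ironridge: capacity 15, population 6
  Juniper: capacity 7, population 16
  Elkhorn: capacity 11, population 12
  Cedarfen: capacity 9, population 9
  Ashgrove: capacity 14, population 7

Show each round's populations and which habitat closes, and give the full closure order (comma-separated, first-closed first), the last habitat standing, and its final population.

Round 1: Ashgrove=7 Cedarfen=9 Elkhorn=12 Fernhollow=25 Ironridge=6 Juniper=16 → close Fernhollow (overflow 10)
  25÷5 = 5 each, +1 to first 0
Round 2: Ashgrove=12 Cedarfen=14 Elkhorn=17 Ironridge=11 Juniper=21 → close Juniper (overflow 14)
  21÷4 = 5 each, +1 to first 1
Round 3: Ashgrove=18 Cedarfen=19 Elkhorn=22 Ironridge=16 → close Elkhorn (overflow 11)
  22÷3 = 7 each, +1 to first 1
Round 4: Ashgrove=26 Cedarfen=26 Ironridge=23 → close Cedarfen (overflow 17)
  26÷2 = 13 each, +1 to first 0
Round 5: Ashgrove=39 Ironridge=36 → close Ashgrove (overflow 25)
  39÷1 = 39 each, +1 to first 0

Closure order: Fernhollow, Juniper, Elkhorn, Cedarfen, Ashgrove
Last habitat: Ironridge with 75 animals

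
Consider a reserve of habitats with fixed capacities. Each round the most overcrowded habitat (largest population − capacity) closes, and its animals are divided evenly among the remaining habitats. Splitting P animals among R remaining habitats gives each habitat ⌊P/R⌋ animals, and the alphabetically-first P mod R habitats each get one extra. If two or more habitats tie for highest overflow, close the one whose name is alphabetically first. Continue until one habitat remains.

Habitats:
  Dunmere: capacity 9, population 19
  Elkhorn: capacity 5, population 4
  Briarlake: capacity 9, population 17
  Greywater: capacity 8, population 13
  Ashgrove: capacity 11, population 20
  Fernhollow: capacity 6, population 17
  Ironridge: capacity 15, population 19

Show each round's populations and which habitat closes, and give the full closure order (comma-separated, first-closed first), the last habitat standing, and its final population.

Closure order: Fernhollow, Dunmere, Ashgrove, Briarlake, Greywater, Ironridge
Last habitat: Elkhorn with 109 animals

Round 1: Ashgrove=20 Briarlake=17 Dunmere=19 Elkhorn=4 Fernhollow=17 Greywater=13 Ironridge=19 → close Fernhollow (overflow 11)
  17÷6 = 2 each, +1 to first 5
Round 2: Ashgrove=23 Briarlake=20 Dunmere=22 Elkhorn=7 Greywater=16 Ironridge=21 → close Dunmere (overflow 13)
  22÷5 = 4 each, +1 to first 2
Round 3: Ashgrove=28 Briarlake=25 Elkhorn=11 Greywater=20 Ironridge=25 → close Ashgrove (overflow 17)
  28÷4 = 7 each, +1 to first 0
Round 4: Briarlake=32 Elkhorn=18 Greywater=27 Ironridge=32 → close Briarlake (overflow 23)
  32÷3 = 10 each, +1 to first 2
Round 5: Elkhorn=29 Greywater=38 Ironridge=42 → close Greywater (overflow 30)
  38÷2 = 19 each, +1 to first 0
Round 6: Elkhorn=48 Ironridge=61 → close Ironridge (overflow 46)
  61÷1 = 61 each, +1 to first 0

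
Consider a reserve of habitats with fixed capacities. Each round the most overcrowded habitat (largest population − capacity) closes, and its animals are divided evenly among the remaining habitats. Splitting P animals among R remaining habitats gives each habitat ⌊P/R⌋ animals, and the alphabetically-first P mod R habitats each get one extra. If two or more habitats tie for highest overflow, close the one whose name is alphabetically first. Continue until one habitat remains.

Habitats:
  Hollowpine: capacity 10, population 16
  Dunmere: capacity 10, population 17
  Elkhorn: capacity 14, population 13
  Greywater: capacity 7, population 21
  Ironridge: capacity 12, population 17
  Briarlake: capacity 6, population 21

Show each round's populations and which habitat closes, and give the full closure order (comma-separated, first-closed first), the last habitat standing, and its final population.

Round 1: Briarlake=21 Dunmere=17 Elkhorn=13 Greywater=21 Hollowpine=16 Ironridge=17 → close Briarlake (overflow 15)
  21÷5 = 4 each, +1 to first 1
Round 2: Dunmere=22 Elkhorn=17 Greywater=25 Hollowpine=20 Ironridge=21 → close Greywater (overflow 18)
  25÷4 = 6 each, +1 to first 1
Round 3: Dunmere=29 Elkhorn=23 Hollowpine=26 Ironridge=27 → close Dunmere (overflow 19)
  29÷3 = 9 each, +1 to first 2
Round 4: Elkhorn=33 Hollowpine=36 Ironridge=36 → close Hollowpine (overflow 26)
  36÷2 = 18 each, +1 to first 0
Round 5: Elkhorn=51 Ironridge=54 → close Ironridge (overflow 42)
  54÷1 = 54 each, +1 to first 0

Closure order: Briarlake, Greywater, Dunmere, Hollowpine, Ironridge
Last habitat: Elkhorn with 105 animals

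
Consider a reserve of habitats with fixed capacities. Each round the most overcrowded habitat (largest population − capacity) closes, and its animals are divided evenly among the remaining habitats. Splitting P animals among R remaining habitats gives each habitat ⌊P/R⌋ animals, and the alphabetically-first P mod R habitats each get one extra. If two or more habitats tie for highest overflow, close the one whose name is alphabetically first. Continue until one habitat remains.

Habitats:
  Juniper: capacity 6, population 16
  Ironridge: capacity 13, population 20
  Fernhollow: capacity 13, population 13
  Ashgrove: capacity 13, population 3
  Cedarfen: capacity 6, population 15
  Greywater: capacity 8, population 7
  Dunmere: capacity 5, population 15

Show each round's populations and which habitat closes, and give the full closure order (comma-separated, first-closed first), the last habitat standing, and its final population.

Round 1: Ashgrove=3 Cedarfen=15 Dunmere=15 Fernhollow=13 Greywater=7 Ironridge=20 Juniper=16 → close Dunmere (overflow 10)
  15÷6 = 2 each, +1 to first 3
Round 2: Ashgrove=6 Cedarfen=18 Fernhollow=16 Greywater=9 Ironridge=22 Juniper=18 → close Cedarfen (overflow 12)
  18÷5 = 3 each, +1 to first 3
Round 3: Ashgrove=10 Fernhollow=20 Greywater=13 Ironridge=25 Juniper=21 → close Juniper (overflow 15)
  21÷4 = 5 each, +1 to first 1
Round 4: Ashgrove=16 Fernhollow=25 Greywater=18 Ironridge=30 → close Ironridge (overflow 17)
  30÷3 = 10 each, +1 to first 0
Round 5: Ashgrove=26 Fernhollow=35 Greywater=28 → close Fernhollow (overflow 22)
  35÷2 = 17 each, +1 to first 1
Round 6: Ashgrove=44 Greywater=45 → close Greywater (overflow 37)
  45÷1 = 45 each, +1 to first 0

Closure order: Dunmere, Cedarfen, Juniper, Ironridge, Fernhollow, Greywater
Last habitat: Ashgrove with 89 animals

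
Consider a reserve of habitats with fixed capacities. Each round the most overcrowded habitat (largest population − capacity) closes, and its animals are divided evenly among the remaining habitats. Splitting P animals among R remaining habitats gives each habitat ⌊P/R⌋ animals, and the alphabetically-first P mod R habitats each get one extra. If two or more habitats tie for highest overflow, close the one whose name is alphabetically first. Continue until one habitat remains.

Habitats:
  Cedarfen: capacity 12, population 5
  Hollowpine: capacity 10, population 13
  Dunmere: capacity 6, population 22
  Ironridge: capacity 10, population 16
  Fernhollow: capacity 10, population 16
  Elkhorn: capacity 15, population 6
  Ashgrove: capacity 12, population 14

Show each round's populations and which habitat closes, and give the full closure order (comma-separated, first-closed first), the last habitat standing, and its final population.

Closure order: Dunmere, Fernhollow, Ironridge, Ashgrove, Hollowpine, Cedarfen
Last habitat: Elkhorn with 92 animals

Round 1: Ashgrove=14 Cedarfen=5 Dunmere=22 Elkhorn=6 Fernhollow=16 Hollowpine=13 Ironridge=16 → close Dunmere (overflow 16)
  22÷6 = 3 each, +1 to first 4
Round 2: Ashgrove=18 Cedarfen=9 Elkhorn=10 Fernhollow=20 Hollowpine=16 Ironridge=19 → close Fernhollow (overflow 10)
  20÷5 = 4 each, +1 to first 0
Round 3: Ashgrove=22 Cedarfen=13 Elkhorn=14 Hollowpine=20 Ironridge=23 → close Ironridge (overflow 13)
  23÷4 = 5 each, +1 to first 3
Round 4: Ashgrove=28 Cedarfen=19 Elkhorn=20 Hollowpine=25 → close Ashgrove (overflow 16)
  28÷3 = 9 each, +1 to first 1
Round 5: Cedarfen=29 Elkhorn=29 Hollowpine=34 → close Hollowpine (overflow 24)
  34÷2 = 17 each, +1 to first 0
Round 6: Cedarfen=46 Elkhorn=46 → close Cedarfen (overflow 34)
  46÷1 = 46 each, +1 to first 0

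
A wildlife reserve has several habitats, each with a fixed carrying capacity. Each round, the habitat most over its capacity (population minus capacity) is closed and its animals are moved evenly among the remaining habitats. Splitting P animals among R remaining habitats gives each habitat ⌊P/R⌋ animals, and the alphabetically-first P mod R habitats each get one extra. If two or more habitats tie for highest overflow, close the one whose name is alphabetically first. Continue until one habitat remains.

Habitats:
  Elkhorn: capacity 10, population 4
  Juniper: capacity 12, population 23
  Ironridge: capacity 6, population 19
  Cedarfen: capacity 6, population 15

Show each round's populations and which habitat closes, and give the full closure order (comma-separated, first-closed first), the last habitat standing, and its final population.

Round 1: Cedarfen=15 Elkhorn=4 Ironridge=19 Juniper=23 → close Ironridge (overflow 13)
  19÷3 = 6 each, +1 to first 1
Round 2: Cedarfen=22 Elkhorn=10 Juniper=29 → close Juniper (overflow 17)
  29÷2 = 14 each, +1 to first 1
Round 3: Cedarfen=37 Elkhorn=24 → close Cedarfen (overflow 31)
  37÷1 = 37 each, +1 to first 0

Closure order: Ironridge, Juniper, Cedarfen
Last habitat: Elkhorn with 61 animals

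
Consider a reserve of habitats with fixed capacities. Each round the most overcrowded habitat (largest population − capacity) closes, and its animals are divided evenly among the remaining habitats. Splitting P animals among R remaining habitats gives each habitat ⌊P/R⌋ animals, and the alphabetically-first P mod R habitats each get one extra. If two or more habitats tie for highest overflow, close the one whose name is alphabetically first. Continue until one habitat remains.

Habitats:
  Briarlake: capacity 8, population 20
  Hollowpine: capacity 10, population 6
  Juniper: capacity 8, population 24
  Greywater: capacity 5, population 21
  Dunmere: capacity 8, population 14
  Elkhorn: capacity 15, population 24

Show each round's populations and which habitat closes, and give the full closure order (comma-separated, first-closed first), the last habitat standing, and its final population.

Closure order: Greywater, Juniper, Briarlake, Elkhorn, Dunmere
Last habitat: Hollowpine with 109 animals

Round 1: Briarlake=20 Dunmere=14 Elkhorn=24 Greywater=21 Hollowpine=6 Juniper=24 → close Greywater (overflow 16)
  21÷5 = 4 each, +1 to first 1
Round 2: Briarlake=25 Dunmere=18 Elkhorn=28 Hollowpine=10 Juniper=28 → close Juniper (overflow 20)
  28÷4 = 7 each, +1 to first 0
Round 3: Briarlake=32 Dunmere=25 Elkhorn=35 Hollowpine=17 → close Briarlake (overflow 24)
  32÷3 = 10 each, +1 to first 2
Round 4: Dunmere=36 Elkhorn=46 Hollowpine=27 → close Elkhorn (overflow 31)
  46÷2 = 23 each, +1 to first 0
Round 5: Dunmere=59 Hollowpine=50 → close Dunmere (overflow 51)
  59÷1 = 59 each, +1 to first 0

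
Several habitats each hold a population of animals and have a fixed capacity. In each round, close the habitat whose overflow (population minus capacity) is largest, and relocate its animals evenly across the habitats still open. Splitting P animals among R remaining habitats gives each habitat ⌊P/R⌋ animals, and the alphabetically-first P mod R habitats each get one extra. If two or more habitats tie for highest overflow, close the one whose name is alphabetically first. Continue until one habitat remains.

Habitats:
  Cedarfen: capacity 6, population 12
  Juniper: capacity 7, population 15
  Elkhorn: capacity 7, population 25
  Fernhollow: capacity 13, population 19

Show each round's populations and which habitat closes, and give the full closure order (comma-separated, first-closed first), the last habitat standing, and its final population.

Closure order: Elkhorn, Juniper, Cedarfen
Last habitat: Fernhollow with 71 animals

Round 1: Cedarfen=12 Elkhorn=25 Fernhollow=19 Juniper=15 → close Elkhorn (overflow 18)
  25÷3 = 8 each, +1 to first 1
Round 2: Cedarfen=21 Fernhollow=27 Juniper=23 → close Juniper (overflow 16)
  23÷2 = 11 each, +1 to first 1
Round 3: Cedarfen=33 Fernhollow=38 → close Cedarfen (overflow 27)
  33÷1 = 33 each, +1 to first 0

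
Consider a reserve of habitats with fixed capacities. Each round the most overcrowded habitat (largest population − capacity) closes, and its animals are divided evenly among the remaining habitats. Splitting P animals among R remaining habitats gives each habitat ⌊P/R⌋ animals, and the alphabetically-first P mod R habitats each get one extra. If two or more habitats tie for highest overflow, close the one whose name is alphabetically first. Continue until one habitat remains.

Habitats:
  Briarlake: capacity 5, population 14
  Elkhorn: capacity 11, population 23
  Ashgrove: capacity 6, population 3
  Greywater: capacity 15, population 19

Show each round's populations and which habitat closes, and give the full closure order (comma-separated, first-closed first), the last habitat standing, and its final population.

Closure order: Elkhorn, Briarlake, Greywater
Last habitat: Ashgrove with 59 animals

Round 1: Ashgrove=3 Briarlake=14 Elkhorn=23 Greywater=19 → close Elkhorn (overflow 12)
  23÷3 = 7 each, +1 to first 2
Round 2: Ashgrove=11 Briarlake=22 Greywater=26 → close Briarlake (overflow 17)
  22÷2 = 11 each, +1 to first 0
Round 3: Ashgrove=22 Greywater=37 → close Greywater (overflow 22)
  37÷1 = 37 each, +1 to first 0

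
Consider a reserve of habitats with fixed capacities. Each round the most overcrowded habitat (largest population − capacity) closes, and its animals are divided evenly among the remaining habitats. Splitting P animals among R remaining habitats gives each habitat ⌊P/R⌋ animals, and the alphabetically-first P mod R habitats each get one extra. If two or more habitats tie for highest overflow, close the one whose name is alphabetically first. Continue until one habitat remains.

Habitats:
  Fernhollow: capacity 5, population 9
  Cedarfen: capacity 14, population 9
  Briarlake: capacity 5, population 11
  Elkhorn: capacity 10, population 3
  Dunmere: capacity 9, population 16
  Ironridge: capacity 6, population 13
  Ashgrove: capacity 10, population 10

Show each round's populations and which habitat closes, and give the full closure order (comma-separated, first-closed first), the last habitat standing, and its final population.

Round 1: Ashgrove=10 Briarlake=11 Cedarfen=9 Dunmere=16 Elkhorn=3 Fernhollow=9 Ironridge=13 → close Dunmere (overflow 7)
  16÷6 = 2 each, +1 to first 4
Round 2: Ashgrove=13 Briarlake=14 Cedarfen=12 Elkhorn=6 Fernhollow=11 Ironridge=15 → close Briarlake (overflow 9)
  14÷5 = 2 each, +1 to first 4
Round 3: Ashgrove=16 Cedarfen=15 Elkhorn=9 Fernhollow=14 Ironridge=17 → close Ironridge (overflow 11)
  17÷4 = 4 each, +1 to first 1
Round 4: Ashgrove=21 Cedarfen=19 Elkhorn=13 Fernhollow=18 → close Fernhollow (overflow 13)
  18÷3 = 6 each, +1 to first 0
Round 5: Ashgrove=27 Cedarfen=25 Elkhorn=19 → close Ashgrove (overflow 17)
  27÷2 = 13 each, +1 to first 1
Round 6: Cedarfen=39 Elkhorn=32 → close Cedarfen (overflow 25)
  39÷1 = 39 each, +1 to first 0

Closure order: Dunmere, Briarlake, Ironridge, Fernhollow, Ashgrove, Cedarfen
Last habitat: Elkhorn with 71 animals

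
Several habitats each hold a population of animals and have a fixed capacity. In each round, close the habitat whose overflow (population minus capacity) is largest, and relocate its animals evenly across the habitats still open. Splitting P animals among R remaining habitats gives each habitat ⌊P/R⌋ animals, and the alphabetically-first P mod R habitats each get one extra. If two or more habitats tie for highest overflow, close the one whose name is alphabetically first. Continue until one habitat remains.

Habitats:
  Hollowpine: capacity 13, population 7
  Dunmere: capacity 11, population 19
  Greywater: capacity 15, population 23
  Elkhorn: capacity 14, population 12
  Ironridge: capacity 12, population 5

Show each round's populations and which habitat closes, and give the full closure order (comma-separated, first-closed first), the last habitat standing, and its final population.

Closure order: Dunmere, Greywater, Elkhorn, Hollowpine
Last habitat: Ironridge with 66 animals

Round 1: Dunmere=19 Elkhorn=12 Greywater=23 Hollowpine=7 Ironridge=5 → close Dunmere (overflow 8)
  19÷4 = 4 each, +1 to first 3
Round 2: Elkhorn=17 Greywater=28 Hollowpine=12 Ironridge=9 → close Greywater (overflow 13)
  28÷3 = 9 each, +1 to first 1
Round 3: Elkhorn=27 Hollowpine=21 Ironridge=18 → close Elkhorn (overflow 13)
  27÷2 = 13 each, +1 to first 1
Round 4: Hollowpine=35 Ironridge=31 → close Hollowpine (overflow 22)
  35÷1 = 35 each, +1 to first 0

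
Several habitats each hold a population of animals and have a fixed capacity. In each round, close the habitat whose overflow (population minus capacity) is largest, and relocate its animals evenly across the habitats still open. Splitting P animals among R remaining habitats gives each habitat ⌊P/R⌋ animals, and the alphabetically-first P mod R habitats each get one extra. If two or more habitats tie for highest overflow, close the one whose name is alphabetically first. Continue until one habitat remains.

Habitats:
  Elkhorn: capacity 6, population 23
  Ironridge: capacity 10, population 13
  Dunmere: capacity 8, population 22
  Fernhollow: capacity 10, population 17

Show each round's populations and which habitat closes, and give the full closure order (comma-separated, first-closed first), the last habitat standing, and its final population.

Closure order: Elkhorn, Dunmere, Fernhollow
Last habitat: Ironridge with 75 animals

Round 1: Dunmere=22 Elkhorn=23 Fernhollow=17 Ironridge=13 → close Elkhorn (overflow 17)
  23÷3 = 7 each, +1 to first 2
Round 2: Dunmere=30 Fernhollow=25 Ironridge=20 → close Dunmere (overflow 22)
  30÷2 = 15 each, +1 to first 0
Round 3: Fernhollow=40 Ironridge=35 → close Fernhollow (overflow 30)
  40÷1 = 40 each, +1 to first 0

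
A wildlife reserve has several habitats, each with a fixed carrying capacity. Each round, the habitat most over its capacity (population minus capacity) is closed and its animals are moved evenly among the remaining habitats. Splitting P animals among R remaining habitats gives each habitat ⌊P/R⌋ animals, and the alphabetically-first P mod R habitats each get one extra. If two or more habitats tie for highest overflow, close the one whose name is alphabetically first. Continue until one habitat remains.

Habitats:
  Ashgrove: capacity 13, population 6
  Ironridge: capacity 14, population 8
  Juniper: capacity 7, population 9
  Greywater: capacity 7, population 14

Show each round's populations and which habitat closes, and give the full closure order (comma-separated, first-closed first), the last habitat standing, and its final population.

Round 1: Ashgrove=6 Greywater=14 Ironridge=8 Juniper=9 → close Greywater (overflow 7)
  14÷3 = 4 each, +1 to first 2
Round 2: Ashgrove=11 Ironridge=13 Juniper=13 → close Juniper (overflow 6)
  13÷2 = 6 each, +1 to first 1
Round 3: Ashgrove=18 Ironridge=19 → close Ashgrove (overflow 5)
  18÷1 = 18 each, +1 to first 0

Closure order: Greywater, Juniper, Ashgrove
Last habitat: Ironridge with 37 animals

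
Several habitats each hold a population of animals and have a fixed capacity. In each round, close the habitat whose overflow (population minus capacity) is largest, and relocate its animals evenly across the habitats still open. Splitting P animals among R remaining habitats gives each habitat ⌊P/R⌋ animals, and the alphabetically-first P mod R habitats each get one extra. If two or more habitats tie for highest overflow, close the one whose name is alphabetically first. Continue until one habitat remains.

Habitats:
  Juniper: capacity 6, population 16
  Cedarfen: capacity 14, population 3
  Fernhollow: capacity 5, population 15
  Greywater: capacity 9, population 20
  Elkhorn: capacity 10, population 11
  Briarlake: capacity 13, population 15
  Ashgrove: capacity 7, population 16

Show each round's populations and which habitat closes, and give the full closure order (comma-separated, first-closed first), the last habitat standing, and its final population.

Closure order: Greywater, Ashgrove, Fernhollow, Juniper, Briarlake, Elkhorn
Last habitat: Cedarfen with 96 animals

Round 1: Ashgrove=16 Briarlake=15 Cedarfen=3 Elkhorn=11 Fernhollow=15 Greywater=20 Juniper=16 → close Greywater (overflow 11)
  20÷6 = 3 each, +1 to first 2
Round 2: Ashgrove=20 Briarlake=19 Cedarfen=6 Elkhorn=14 Fernhollow=18 Juniper=19 → close Ashgrove (overflow 13)
  20÷5 = 4 each, +1 to first 0
Round 3: Briarlake=23 Cedarfen=10 Elkhorn=18 Fernhollow=22 Juniper=23 → close Fernhollow (overflow 17)
  22÷4 = 5 each, +1 to first 2
Round 4: Briarlake=29 Cedarfen=16 Elkhorn=23 Juniper=28 → close Juniper (overflow 22)
  28÷3 = 9 each, +1 to first 1
Round 5: Briarlake=39 Cedarfen=25 Elkhorn=32 → close Briarlake (overflow 26)
  39÷2 = 19 each, +1 to first 1
Round 6: Cedarfen=45 Elkhorn=51 → close Elkhorn (overflow 41)
  51÷1 = 51 each, +1 to first 0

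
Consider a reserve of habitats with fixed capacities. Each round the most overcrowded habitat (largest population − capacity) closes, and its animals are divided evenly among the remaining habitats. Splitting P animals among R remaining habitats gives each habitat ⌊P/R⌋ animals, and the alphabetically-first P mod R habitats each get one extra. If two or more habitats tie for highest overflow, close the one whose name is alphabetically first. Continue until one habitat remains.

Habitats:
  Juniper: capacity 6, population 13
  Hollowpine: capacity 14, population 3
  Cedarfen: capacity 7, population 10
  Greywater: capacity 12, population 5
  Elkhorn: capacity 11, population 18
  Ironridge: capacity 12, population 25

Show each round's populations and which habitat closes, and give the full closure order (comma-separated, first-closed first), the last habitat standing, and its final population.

Round 1: Cedarfen=10 Elkhorn=18 Greywater=5 Hollowpine=3 Ironridge=25 Juniper=13 → close Ironridge (overflow 13)
  25÷5 = 5 each, +1 to first 0
Round 2: Cedarfen=15 Elkhorn=23 Greywater=10 Hollowpine=8 Juniper=18 → close Elkhorn (overflow 12)
  23÷4 = 5 each, +1 to first 3
Round 3: Cedarfen=21 Greywater=16 Hollowpine=14 Juniper=23 → close Juniper (overflow 17)
  23÷3 = 7 each, +1 to first 2
Round 4: Cedarfen=29 Greywater=24 Hollowpine=21 → close Cedarfen (overflow 22)
  29÷2 = 14 each, +1 to first 1
Round 5: Greywater=39 Hollowpine=35 → close Greywater (overflow 27)
  39÷1 = 39 each, +1 to first 0

Closure order: Ironridge, Elkhorn, Juniper, Cedarfen, Greywater
Last habitat: Hollowpine with 74 animals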